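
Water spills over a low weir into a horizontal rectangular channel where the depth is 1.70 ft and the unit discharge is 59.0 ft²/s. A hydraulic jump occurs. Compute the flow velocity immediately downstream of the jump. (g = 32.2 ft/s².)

V₁ = q/y₁ = 59.0/1.70 = 34.7 ft/s. Fr₁ = V₁/√(g·y₁) = 34.7/√(32.2×1.70) = 4.69.
Conjugate-depth relation: y₂/y₁ = ½[√(1 + 8Fr₁²) − 1] = ½[√177.0 − 1] = 6.15.
y₂ = 6.15 × 1.70 = 10.5 ft.
V₂ = q/y₂ = 59.0/10.5 = 5.64 ft/s.

V₂ = 5.64 ft/s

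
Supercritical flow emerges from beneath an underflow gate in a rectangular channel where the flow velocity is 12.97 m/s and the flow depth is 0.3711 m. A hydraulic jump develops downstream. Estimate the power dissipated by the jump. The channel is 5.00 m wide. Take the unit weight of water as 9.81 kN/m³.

Fr₁ = V₁/√(g·y₁) = 12.97/√(9.81×0.3711) = 6.798.
Conjugate-depth relation: y₂/y₁ = ½[√(1 + 8Fr₁²) − 1] = ½[√370.67 − 1] = 9.126.
y₂ = 9.126 × 0.3711 = 3.387 m.
Head loss: ΔE = (y₂ − y₁)³/(4y₁y₂) = (3.387 − 0.3711)³/(4×0.3711×3.387) = 27.43/5.027 = 5.455 m.
q = V₁·y₁ = 12.97 × 0.3711 = 4.813 m²/s. Q = q·b = 4.813 × 5.00 = 24.07 m³/s. P = γ·Q·ΔE = 9.81 × 24.07 × 5.455 = 1288 kW.

P = 1288 kW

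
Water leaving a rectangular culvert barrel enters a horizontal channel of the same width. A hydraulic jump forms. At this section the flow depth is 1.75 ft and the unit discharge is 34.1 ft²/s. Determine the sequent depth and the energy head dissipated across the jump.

V₁ = q/y₁ = 34.1/1.75 = 19.5 ft/s. Fr₁ = V₁/√(g·y₁) = 19.5/√(32.2×1.75) = 2.60.
Sequent-depth ratio: y₂/y₁ = ½[√(1 + 8Fr₁²) − 1] = ½[√54.90 − 1] = 3.20.
y₂ = 3.20 × 1.75 = 5.61 ft.
Head loss: ΔE = (y₂ − y₁)³/(4y₁y₂) = (5.61 − 1.75)³/(4×1.75×5.61) = 57.4/39.3 = 1.46 ft.

y₂ = 5.61 ft; ΔE = 1.46 ft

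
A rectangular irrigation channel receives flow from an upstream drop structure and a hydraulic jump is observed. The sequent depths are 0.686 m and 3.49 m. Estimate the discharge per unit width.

For a rectangular channel the momentum equation gives q² = ½·g·y₁·y₂·(y₁ + y₂) = ½×9.81×0.686×3.49×4.18 = 49.0.
q = √49.0 = 7.00 m²/s.

q = 7.00 m²/s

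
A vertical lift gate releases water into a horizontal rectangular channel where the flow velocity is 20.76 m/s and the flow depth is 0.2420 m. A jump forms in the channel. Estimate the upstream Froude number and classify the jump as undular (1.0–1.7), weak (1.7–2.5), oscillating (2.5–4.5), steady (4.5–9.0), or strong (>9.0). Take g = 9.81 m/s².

Fr₁ = 13.47; strong jump

Fr₁ = V₁/√(g·y₁) = 20.76/√(9.81×0.2420) = 13.47.
Fr₁ = 13.47 lies in the strong range.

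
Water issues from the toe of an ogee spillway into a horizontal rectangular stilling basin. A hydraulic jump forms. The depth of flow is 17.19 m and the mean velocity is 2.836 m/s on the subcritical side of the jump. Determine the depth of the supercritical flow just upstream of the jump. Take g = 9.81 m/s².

y₁ = 1.508 m

Fr₂ = V₂/√(g·y₂) = 2.836/√(9.81×17.19) = 0.2184.
Since the conjugate-depth ratio holds either way, y₁/y₂ = ½[√(1 + 8Fr₂²) − 1] = ½[√1.3816 − 1] = 0.08770.
y₁ = 0.08770 × 17.19 = 1.508 m.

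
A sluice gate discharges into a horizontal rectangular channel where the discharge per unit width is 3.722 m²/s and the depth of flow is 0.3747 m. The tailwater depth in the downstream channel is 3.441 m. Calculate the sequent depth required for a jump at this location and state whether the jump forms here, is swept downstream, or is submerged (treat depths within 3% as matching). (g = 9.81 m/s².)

V₁ = q/y₁ = 3.722/0.3747 = 9.933 m/s. Fr₁ = V₁/√(g·y₁) = 9.933/√(9.81×0.3747) = 5.181.
From the momentum equation for a rectangular channel, y₂/y₁ = ½[√(1 + 8Fr₁²) − 1] = ½[√215.74 − 1] = 6.844.
y₂ = 6.844 × 0.3747 = 2.564 m.
Tailwater y_tw = 3.441 m: y_tw > y₂, so the jump is submerged.

y₂ = 2.564 m; the jump is submerged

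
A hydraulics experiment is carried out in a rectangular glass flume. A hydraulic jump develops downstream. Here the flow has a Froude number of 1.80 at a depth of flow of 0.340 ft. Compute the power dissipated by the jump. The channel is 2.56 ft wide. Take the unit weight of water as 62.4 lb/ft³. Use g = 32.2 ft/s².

P = 0.0313 hp

Fr₁ = 1.80 (given).
Conjugate-depth relation: y₂/y₁ = ½[√(1 + 8Fr₁²) − 1] = ½[√26.92 − 1] = 2.09.
y₂ = 2.09 × 0.340 = 0.712 ft.
Head loss: ΔE = (y₂ − y₁)³/(4y₁y₂) = (0.712 − 0.340)³/(4×0.340×0.712) = 0.0515/0.968 = 0.0532 ft.
V₁ = Fr₁·√(g·y₁) = 1.80×√(32.2×0.340) = 5.96 ft/s; q = V₁·y₁ = 2.02 ft²/s. Q = q·b = 2.02 × 2.56 = 5.18 cfs. P = γ·Q·ΔE/550 = 62.4 × 5.18 × 0.0532 / 550 = 0.0313 hp.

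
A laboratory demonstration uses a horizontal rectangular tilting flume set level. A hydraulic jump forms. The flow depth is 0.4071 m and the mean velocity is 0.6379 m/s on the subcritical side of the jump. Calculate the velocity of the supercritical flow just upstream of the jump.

Fr₂ = V₂/√(g·y₂) = 0.6379/√(9.81×0.4071) = 0.3192.
From the momentum equation (using Fr₂), y₁/y₂ = ½[√(1 + 8Fr₂²) − 1] = ½[√1.8151 − 1] = 0.1736.
y₁ = 0.1736 × 0.4071 = 0.07069 m.
V₁ = q/y₁ = 0.2597/0.07069 = 3.674 m/s.

V₁ = 3.674 m/s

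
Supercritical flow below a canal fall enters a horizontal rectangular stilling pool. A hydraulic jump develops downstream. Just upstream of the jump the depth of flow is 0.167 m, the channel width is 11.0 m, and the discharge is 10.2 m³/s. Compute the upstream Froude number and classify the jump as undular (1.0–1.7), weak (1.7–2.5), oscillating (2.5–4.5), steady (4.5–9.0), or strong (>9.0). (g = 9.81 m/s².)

q = Q/b = 10.2/11.0 = 0.927 m²/s; V₁ = q/y₁ = 5.55 m/s. Fr₁ = V₁/√(g·y₁) = 4.34.
Fr₁ = 4.34 lies in the oscillating range.

Fr₁ = 4.34; oscillating jump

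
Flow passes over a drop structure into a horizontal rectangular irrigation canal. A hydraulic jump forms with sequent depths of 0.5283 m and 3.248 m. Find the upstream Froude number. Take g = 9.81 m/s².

Fr₁ = 4.688

For a rectangular channel the momentum equation gives q² = ½·g·y₁·y₂·(y₁ + y₂) = ½×9.81×0.5283×3.248×3.776 = 31.78.
q = √31.78 = 5.638 m²/s.
V₁ = q/y₁ = 10.67 m/s; Fr₁ = V₁/√(g·y₁) = 4.688.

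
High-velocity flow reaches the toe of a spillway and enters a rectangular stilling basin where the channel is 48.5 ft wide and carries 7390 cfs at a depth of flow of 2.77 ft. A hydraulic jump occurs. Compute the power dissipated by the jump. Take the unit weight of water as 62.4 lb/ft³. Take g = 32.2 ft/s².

P = 23057 hp

q = Q/b = 7390/48.5 = 152 ft²/s; V₁ = q/y₁ = 55.0 ft/s. Fr₁ = V₁/√(g·y₁) = 5.82.
By Bélanger, y₂/y₁ = ½[√(1 + 8Fr₁²) − 1] = ½[√272.4 − 1] = 7.75.
y₂ = 7.75 × 2.77 = 21.5 ft.
V₂ = q/y₂ = 152/21.5 = 7.10 ft/s. E₁ = y₁ + V₁²/2g = 49.8 ft; E₂ = y₂ + V₂²/2g = 22.3 ft. ΔE = E₁ − E₂ = 27.5 ft.
P = γ·Q·ΔE/550 = 62.4 × 7390 × 27.5 / 550 = 23057 hp.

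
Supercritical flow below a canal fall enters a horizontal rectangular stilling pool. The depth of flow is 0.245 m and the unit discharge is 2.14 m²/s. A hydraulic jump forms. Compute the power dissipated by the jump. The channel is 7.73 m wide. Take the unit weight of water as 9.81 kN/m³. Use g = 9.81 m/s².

P = 362 kW

V₁ = q/y₁ = 2.14/0.245 = 8.73 m/s. Fr₁ = V₁/√(g·y₁) = 8.73/√(9.81×0.245) = 5.63.
From the momentum equation for a rectangular channel, y₂/y₁ = ½[√(1 + 8Fr₁²) − 1] = ½[√255.0 − 1] = 7.48.
y₂ = 7.48 × 0.245 = 1.83 m.
Head loss: ΔE = (y₂ − y₁)³/(4y₁y₂) = (1.83 − 0.245)³/(4×0.245×1.83) = 4.01/1.80 = 2.23 m.
Q = q·b = 2.14 × 7.73 = 16.5 m³/s. P = γ·Q·ΔE = 9.81 × 16.5 × 2.23 = 362 kW.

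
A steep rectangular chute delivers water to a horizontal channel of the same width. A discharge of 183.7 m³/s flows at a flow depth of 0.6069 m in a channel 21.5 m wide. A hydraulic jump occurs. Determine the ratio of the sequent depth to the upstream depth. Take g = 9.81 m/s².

y₂/y₁ = 7.675

q = Q/b = 183.7/21.5 = 8.544 m²/s; V₁ = q/y₁ = 14.08 m/s. Fr₁ = V₁/√(g·y₁) = 5.770.
Bélanger equation: y₂/y₁ = ½[√(1 + 8Fr₁²) − 1] = ½[√267.32 − 1] = 7.675.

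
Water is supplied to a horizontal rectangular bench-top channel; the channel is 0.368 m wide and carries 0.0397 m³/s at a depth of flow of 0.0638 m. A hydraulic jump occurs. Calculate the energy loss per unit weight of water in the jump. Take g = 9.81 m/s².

q = Q/b = 0.0397/0.368 = 0.108 m²/s; V₁ = q/y₁ = 1.69 m/s. Fr₁ = V₁/√(g·y₁) = 2.14.
Bélanger equation: y₂/y₁ = ½[√(1 + 8Fr₁²) − 1] = ½[√37.55 − 1] = 2.56.
y₂ = 2.56 × 0.0638 = 0.164 m.
Head loss: ΔE = (y₂ − y₁)³/(4y₁y₂) = (0.164 − 0.0638)³/(4×0.0638×0.164) = 0.000993/0.0417 = 0.0238 m.

ΔE = 0.0238 m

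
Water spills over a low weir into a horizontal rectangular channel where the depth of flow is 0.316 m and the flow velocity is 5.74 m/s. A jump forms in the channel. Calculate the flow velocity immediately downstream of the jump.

Fr₁ = V₁/√(g·y₁) = 5.74/√(9.81×0.316) = 3.26.
From the momentum equation for a rectangular channel, y₂/y₁ = ½[√(1 + 8Fr₁²) − 1] = ½[√86.03 − 1] = 4.14.
y₂ = 4.14 × 0.316 = 1.31 m.
q = V₁·y₁ = 5.74 × 0.316 = 1.81 m²/s.
V₂ = q/y₂ = 1.81/1.31 = 1.39 m/s.

V₂ = 1.39 m/s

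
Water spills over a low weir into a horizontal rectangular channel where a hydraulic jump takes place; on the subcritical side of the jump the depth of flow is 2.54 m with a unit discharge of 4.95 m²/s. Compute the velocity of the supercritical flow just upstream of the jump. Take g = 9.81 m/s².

V₂ = q/y₂ = 4.95/2.54 = 1.95 m/s; Fr₂ = V₂/√(g·y₂) = 0.390.
Applying the sequent-depth relation in reverse, y₁/y₂ = ½[√(1 + 8Fr₂²) − 1] = ½[√2.219 − 1] = 0.245.
y₁ = 0.245 × 2.54 = 0.622 m.
V₁ = q/y₁ = 4.95/0.622 = 7.96 m/s.

V₁ = 7.96 m/s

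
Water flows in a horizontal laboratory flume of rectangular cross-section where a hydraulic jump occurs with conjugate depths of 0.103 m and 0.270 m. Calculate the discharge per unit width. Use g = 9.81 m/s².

For a rectangular channel the momentum equation gives q² = ½·g·y₁·y₂·(y₁ + y₂) = ½×9.81×0.103×0.270×0.373 = 0.0509.
q = √0.0509 = 0.226 m²/s.

q = 0.226 m²/s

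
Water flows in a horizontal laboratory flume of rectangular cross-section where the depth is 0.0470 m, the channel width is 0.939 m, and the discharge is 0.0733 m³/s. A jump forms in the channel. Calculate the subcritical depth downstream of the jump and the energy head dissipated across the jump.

y₂ = 0.141 m; ΔE = 0.0312 m

q = Q/b = 0.0733/0.939 = 0.0781 m²/s; V₁ = q/y₁ = 1.66 m/s. Fr₁ = V₁/√(g·y₁) = 2.45.
Conjugate-depth relation: y₂/y₁ = ½[√(1 + 8Fr₁²) − 1] = ½[√48.86 − 1] = 3.00.
y₂ = 3.00 × 0.0470 = 0.141 m.
V₂ = q/y₂ = 0.0781/0.141 = 0.555 m/s. E₁ = y₁ + V₁²/2g = 0.188 m; E₂ = y₂ + V₂²/2g = 0.156 m. ΔE = E₁ − E₂ = 0.0312 m.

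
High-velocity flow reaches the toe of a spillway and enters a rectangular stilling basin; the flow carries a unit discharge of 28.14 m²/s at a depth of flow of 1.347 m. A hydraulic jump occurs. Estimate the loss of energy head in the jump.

V₁ = q/y₁ = 28.14/1.347 = 20.89 m/s. Fr₁ = V₁/√(g·y₁) = 20.89/√(9.81×1.347) = 5.747.
Conjugate-depth relation: y₂/y₁ = ½[√(1 + 8Fr₁²) − 1] = ½[√265.22 − 1] = 7.643.
y₂ = 7.643 × 1.347 = 10.29 m.
V₂ = q/y₂ = 28.14/10.29 = 2.733 m/s. E₁ = y₁ + V₁²/2g = 23.59 m; E₂ = y₂ + V₂²/2g = 10.68 m. ΔE = E₁ − E₂ = 12.92 m.

ΔE = 12.92 m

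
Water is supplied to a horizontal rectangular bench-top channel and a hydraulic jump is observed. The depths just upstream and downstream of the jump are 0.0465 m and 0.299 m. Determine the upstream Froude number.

Fr₁ = 4.89

For a rectangular channel the momentum equation gives q² = ½·g·y₁·y₂·(y₁ + y₂) = ½×9.81×0.0465×0.299×0.345 = 0.0236.
q = √0.0236 = 0.153 m²/s.
V₁ = q/y₁ = 3.30 m/s; Fr₁ = V₁/√(g·y₁) = 4.89.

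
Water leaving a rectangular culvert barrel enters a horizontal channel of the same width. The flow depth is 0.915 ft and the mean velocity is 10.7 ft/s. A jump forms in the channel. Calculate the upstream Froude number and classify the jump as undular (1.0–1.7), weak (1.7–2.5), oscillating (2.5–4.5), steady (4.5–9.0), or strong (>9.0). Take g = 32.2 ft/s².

Fr₁ = 1.97; weak jump

Fr₁ = V₁/√(g·y₁) = 10.7/√(32.2×0.915) = 1.97.
Fr₁ = 1.97 lies in the weak range.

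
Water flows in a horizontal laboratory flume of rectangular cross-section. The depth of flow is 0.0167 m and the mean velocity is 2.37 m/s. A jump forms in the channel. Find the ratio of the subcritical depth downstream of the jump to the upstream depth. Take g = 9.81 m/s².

Fr₁ = V₁/√(g·y₁) = 2.37/√(9.81×0.0167) = 5.86.
Bélanger equation: y₂/y₁ = ½[√(1 + 8Fr₁²) − 1] = ½[√275.3 − 1] = 7.80.

y₂/y₁ = 7.80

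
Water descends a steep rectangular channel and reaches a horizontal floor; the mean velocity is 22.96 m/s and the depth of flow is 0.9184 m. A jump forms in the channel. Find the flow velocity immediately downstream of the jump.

V₂ = 2.223 m/s

Fr₁ = V₁/√(g·y₁) = 22.96/√(9.81×0.9184) = 7.649.
Bélanger equation: y₂/y₁ = ½[√(1 + 8Fr₁²) − 1] = ½[√469.09 − 1] = 10.33.
y₂ = 10.33 × 0.9184 = 9.486 m.
q = V₁·y₁ = 22.96 × 0.9184 = 21.09 m²/s.
V₂ = q/y₂ = 21.09/9.486 = 2.223 m/s.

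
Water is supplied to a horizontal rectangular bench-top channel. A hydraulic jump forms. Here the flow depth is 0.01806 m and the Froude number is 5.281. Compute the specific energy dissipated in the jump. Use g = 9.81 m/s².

Fr₁ = 5.281 (given).
Sequent-depth ratio: y₂/y₁ = ½[√(1 + 8Fr₁²) − 1] = ½[√224.11 − 1] = 6.985.
y₂ = 6.985 × 0.01806 = 0.1262 m.
Head loss: ΔE = (y₂ − y₁)³/(4y₁y₂) = (0.1262 − 0.01806)³/(4×0.01806×0.1262) = 0.001263/0.009113 = 0.1386 m.

ΔE = 0.1386 m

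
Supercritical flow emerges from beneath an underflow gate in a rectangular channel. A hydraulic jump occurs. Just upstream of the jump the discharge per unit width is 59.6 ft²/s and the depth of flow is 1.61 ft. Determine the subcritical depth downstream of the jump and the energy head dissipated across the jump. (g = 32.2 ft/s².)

y₂ = 10.9 ft; ΔE = 11.5 ft

V₁ = q/y₁ = 59.6/1.61 = 37.0 ft/s. Fr₁ = V₁/√(g·y₁) = 37.0/√(32.2×1.61) = 5.14.
Conjugate-depth relation: y₂/y₁ = ½[√(1 + 8Fr₁²) − 1] = ½[√212.5 − 1] = 6.79.
y₂ = 6.79 × 1.61 = 10.9 ft.
V₂ = q/y₂ = 59.6/10.9 = 5.45 ft/s. E₁ = y₁ + V₁²/2g = 22.9 ft; E₂ = y₂ + V₂²/2g = 11.4 ft. ΔE = E₁ − E₂ = 11.5 ft.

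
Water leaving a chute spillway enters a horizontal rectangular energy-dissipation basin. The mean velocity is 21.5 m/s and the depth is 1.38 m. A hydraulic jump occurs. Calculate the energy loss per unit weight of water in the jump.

Fr₁ = V₁/√(g·y₁) = 21.5/√(9.81×1.38) = 5.84.
Bélanger equation: y₂/y₁ = ½[√(1 + 8Fr₁²) − 1] = ½[√274.2 − 1] = 7.78.
y₂ = 7.78 × 1.38 = 10.7 m.
q = V₁·y₁ = 21.5 × 1.38 = 29.7 m²/s. V₂ = q/y₂ = 29.7/10.7 = 2.76 m/s. E₁ = y₁ + V₁²/2g = 24.9 m; E₂ = y₂ + V₂²/2g = 11.1 m. ΔE = E₁ − E₂ = 13.8 m.

ΔE = 13.8 m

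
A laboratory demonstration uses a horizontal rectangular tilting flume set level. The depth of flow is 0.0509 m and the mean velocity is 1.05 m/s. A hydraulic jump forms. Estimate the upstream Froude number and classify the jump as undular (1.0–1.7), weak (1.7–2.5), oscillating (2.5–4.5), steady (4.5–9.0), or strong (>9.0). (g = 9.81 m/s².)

Fr₁ = V₁/√(g·y₁) = 1.05/√(9.81×0.0509) = 1.49.
Fr₁ = 1.49 lies in the undular range.

Fr₁ = 1.49; undular jump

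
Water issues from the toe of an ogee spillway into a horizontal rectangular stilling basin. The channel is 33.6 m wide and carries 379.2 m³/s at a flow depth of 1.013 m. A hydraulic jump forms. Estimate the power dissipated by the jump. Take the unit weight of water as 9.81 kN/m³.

P = 9107 kW

q = Q/b = 379.2/33.6 = 11.29 m²/s; V₁ = q/y₁ = 11.14 m/s. Fr₁ = V₁/√(g·y₁) = 3.534.
Sequent-depth ratio: y₂/y₁ = ½[√(1 + 8Fr₁²) − 1] = ½[√100.92 − 1] = 4.523.
y₂ = 4.523 × 1.013 = 4.582 m.
Head loss: ΔE = (y₂ − y₁)³/(4y₁y₂) = (4.582 − 1.013)³/(4×1.013×4.582) = 45.45/18.57 = 2.448 m.
P = γ·Q·ΔE = 9.81 × 379.2 × 2.448 = 9107 kW.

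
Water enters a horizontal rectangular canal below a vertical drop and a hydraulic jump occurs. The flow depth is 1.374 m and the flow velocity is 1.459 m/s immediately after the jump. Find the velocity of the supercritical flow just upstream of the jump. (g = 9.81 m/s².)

V₁ = 5.784 m/s

Fr₂ = V₂/√(g·y₂) = 1.459/√(9.81×1.374) = 0.3974.
The Bélanger relation is symmetric: y₁/y₂ = ½[√(1 + 8Fr₂²) − 1] = ½[√2.2634 − 1] = 0.2522.
y₁ = 0.2522 × 1.374 = 0.3466 m.
V₁ = q/y₁ = 2.005/0.3466 = 5.784 m/s.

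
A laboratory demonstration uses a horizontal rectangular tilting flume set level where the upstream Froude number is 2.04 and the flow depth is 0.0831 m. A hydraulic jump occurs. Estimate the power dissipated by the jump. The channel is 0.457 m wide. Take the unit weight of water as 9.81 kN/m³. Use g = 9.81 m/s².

Fr₁ = 2.04 (given).
Sequent-depth ratio: y₂/y₁ = ½[√(1 + 8Fr₁²) − 1] = ½[√34.29 − 1] = 2.43.
y₂ = 2.43 × 0.0831 = 0.202 m.
V₁ = Fr₁·√(g·y₁) = 2.04×√(9.81×0.0831) = 1.84 m/s; q = V₁·y₁ = 0.153 m²/s. V₂ = q/y₂ = 0.153/0.202 = 0.759 m/s. E₁ = y₁ + V₁²/2g = 0.256 m; E₂ = y₂ + V₂²/2g = 0.231 m. ΔE = E₁ − E₂ = 0.0249 m.
Q = q·b = 0.153 × 0.457 = 0.0699 m³/s. P = γ·Q·ΔE = 9.81 × 0.0699 × 0.0249 = 0.0171 kW.

P = 0.0171 kW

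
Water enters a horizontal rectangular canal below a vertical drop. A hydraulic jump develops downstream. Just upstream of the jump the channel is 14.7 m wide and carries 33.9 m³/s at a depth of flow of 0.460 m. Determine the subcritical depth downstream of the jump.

y₂ = 1.32 m

q = Q/b = 33.9/14.7 = 2.31 m²/s; V₁ = q/y₁ = 5.01 m/s. Fr₁ = V₁/√(g·y₁) = 2.36.
Conjugate-depth relation: y₂/y₁ = ½[√(1 + 8Fr₁²) − 1] = ½[√45.56 − 1] = 2.87.
y₂ = 2.87 × 0.460 = 1.32 m.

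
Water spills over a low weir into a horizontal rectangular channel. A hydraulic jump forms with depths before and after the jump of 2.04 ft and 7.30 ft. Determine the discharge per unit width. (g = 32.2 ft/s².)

For a rectangular channel the momentum equation gives q² = ½·g·y₁·y₂·(y₁ + y₂) = ½×32.2×2.04×7.30×9.34 = 2239.
q = √2239 = 47.3 ft²/s.

q = 47.3 ft²/s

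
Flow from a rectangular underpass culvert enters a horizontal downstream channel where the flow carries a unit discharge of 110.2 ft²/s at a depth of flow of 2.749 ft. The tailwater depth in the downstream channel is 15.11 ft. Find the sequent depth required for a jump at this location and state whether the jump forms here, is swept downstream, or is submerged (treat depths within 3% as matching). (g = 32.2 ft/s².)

y₂ = 15.25 ft; the jump forms here

V₁ = q/y₁ = 110.2/2.749 = 40.09 ft/s. Fr₁ = V₁/√(g·y₁) = 40.09/√(32.2×2.749) = 4.261.
Sequent-depth ratio: y₂/y₁ = ½[√(1 + 8Fr₁²) − 1] = ½[√146.24 − 1] = 5.546.
y₂ = 5.546 × 2.749 = 15.25 ft.
Tailwater y_tw = 15.11 ft: y_tw ≈ y₂, so the jump forms here.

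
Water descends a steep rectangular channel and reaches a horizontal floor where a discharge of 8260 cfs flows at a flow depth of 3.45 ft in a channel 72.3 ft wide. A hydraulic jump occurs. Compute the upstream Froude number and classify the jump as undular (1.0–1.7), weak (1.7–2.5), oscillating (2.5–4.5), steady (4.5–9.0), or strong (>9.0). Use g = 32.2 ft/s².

q = Q/b = 8260/72.3 = 114 ft²/s; V₁ = q/y₁ = 33.1 ft/s. Fr₁ = V₁/√(g·y₁) = 3.14.
Fr₁ = 3.14 lies in the oscillating range.

Fr₁ = 3.14; oscillating jump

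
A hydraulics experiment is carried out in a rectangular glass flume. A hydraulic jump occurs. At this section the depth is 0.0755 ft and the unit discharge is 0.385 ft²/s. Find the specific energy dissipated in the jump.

ΔE = 0.142 ft

V₁ = q/y₁ = 0.385/0.0755 = 5.10 ft/s. Fr₁ = V₁/√(g·y₁) = 5.10/√(32.2×0.0755) = 3.27.
Sequent-depth ratio: y₂/y₁ = ½[√(1 + 8Fr₁²) − 1] = ½[√86.57 − 1] = 4.15.
y₂ = 4.15 × 0.0755 = 0.313 ft.
V₂ = q/y₂ = 0.385/0.313 = 1.23 ft/s. E₁ = y₁ + V₁²/2g = 0.479 ft; E₂ = y₂ + V₂²/2g = 0.337 ft. ΔE = E₁ − E₂ = 0.142 ft.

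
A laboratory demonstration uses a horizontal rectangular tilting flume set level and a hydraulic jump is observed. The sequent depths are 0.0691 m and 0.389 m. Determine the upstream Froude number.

Fr₁ = 4.32

For a rectangular channel the momentum equation gives q² = ½·g·y₁·y₂·(y₁ + y₂) = ½×9.81×0.0691×0.389×0.458 = 0.0604.
q = √0.0604 = 0.246 m²/s.
V₁ = q/y₁ = 3.56 m/s; Fr₁ = V₁/√(g·y₁) = 4.32.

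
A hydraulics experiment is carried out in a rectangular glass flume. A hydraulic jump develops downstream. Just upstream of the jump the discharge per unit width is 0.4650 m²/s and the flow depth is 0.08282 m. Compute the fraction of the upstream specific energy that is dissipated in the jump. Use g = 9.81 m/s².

V₁ = q/y₁ = 0.4650/0.08282 = 5.615 m/s. Fr₁ = V₁/√(g·y₁) = 5.615/√(9.81×0.08282) = 6.229.
From the momentum equation for a rectangular channel, y₂/y₁ = ½[√(1 + 8Fr₁²) − 1] = ½[√311.40 − 1] = 8.323.
y₂ = 8.323 × 0.08282 = 0.6893 m.
E₁ = y₁ + V₁²/2g = 1.690 m. ΔE = (y₂ − y₁)³/(4y₁y₂) = 0.9770 m. ΔE/E₁ = 0.9770/1.690 = 0.578.

ΔE/E₁ = 0.578 (57.8%)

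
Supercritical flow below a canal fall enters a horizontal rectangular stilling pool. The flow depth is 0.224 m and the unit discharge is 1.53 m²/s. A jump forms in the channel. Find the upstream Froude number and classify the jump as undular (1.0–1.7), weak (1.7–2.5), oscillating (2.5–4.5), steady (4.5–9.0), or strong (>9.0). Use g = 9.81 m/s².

Fr₁ = 4.61; steady jump

V₁ = q/y₁ = 1.53/0.224 = 6.83 m/s. Fr₁ = V₁/√(g·y₁) = 6.83/√(9.81×0.224) = 4.61.
Fr₁ = 4.61 lies in the steady range.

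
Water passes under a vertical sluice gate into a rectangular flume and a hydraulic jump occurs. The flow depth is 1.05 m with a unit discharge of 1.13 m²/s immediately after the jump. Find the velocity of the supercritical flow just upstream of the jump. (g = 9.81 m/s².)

V₁ = 5.69 m/s

V₂ = q/y₂ = 1.13/1.05 = 1.08 m/s; Fr₂ = V₂/√(g·y₂) = 0.335.
The Bélanger relation is symmetric: y₁/y₂ = ½[√(1 + 8Fr₂²) − 1] = ½[√1.900 − 1] = 0.189.
y₁ = 0.189 × 1.05 = 0.199 m.
V₁ = q/y₁ = 1.13/0.199 = 5.69 m/s.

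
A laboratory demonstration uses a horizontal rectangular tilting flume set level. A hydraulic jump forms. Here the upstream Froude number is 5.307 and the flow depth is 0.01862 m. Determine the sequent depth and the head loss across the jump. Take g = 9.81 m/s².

Fr₁ = 5.307 (given).
Bélanger equation: y₂/y₁ = ½[√(1 + 8Fr₁²) − 1] = ½[√226.31 − 1] = 7.022.
y₂ = 7.022 × 0.01862 = 0.1307 m.
V₁ = Fr₁·√(g·y₁) = 5.307×√(9.81×0.01862) = 2.268 m/s; q = V₁·y₁ = 0.04223 m²/s. V₂ = q/y₂ = 0.04223/0.1307 = 0.3230 m/s. E₁ = y₁ + V₁²/2g = 0.2808 m; E₂ = y₂ + V₂²/2g = 0.1361 m. ΔE = E₁ − E₂ = 0.1448 m.

y₂ = 0.1307 m; ΔE = 0.1448 m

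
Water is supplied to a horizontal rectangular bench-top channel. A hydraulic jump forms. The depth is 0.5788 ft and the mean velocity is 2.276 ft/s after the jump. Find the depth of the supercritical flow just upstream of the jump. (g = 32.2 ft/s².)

y₁ = 0.2302 ft

Fr₂ = V₂/√(g·y₂) = 2.276/√(32.2×0.5788) = 0.5272.
Applying the sequent-depth relation in reverse, y₁/y₂ = ½[√(1 + 8Fr₂²) − 1] = ½[√3.2236 − 1] = 0.3977.
y₁ = 0.3977 × 0.5788 = 0.2302 ft.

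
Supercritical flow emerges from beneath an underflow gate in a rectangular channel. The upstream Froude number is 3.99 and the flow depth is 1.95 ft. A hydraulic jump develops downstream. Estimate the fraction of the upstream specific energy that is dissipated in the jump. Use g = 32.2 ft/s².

Fr₁ = 3.99 (given).
Bélanger equation: y₂/y₁ = ½[√(1 + 8Fr₁²) − 1] = ½[√128.4 − 1] = 5.16.
y₂ = 5.16 × 1.95 = 10.1 ft.
E₁ = y₁(1 + Fr₁²/2) = 1.95×(1 + 3.99²/2) = 17.5 ft. ΔE = (y₂ − y₁)³/(4y₁y₂) = 6.82 ft. ΔE/E₁ = 6.82/17.5 = 0.390.

ΔE/E₁ = 0.390 (39.0%)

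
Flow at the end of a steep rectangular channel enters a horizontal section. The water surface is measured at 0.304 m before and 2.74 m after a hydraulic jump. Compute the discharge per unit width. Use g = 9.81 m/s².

q = 3.53 m²/s

For a rectangular channel the momentum equation gives q² = ½·g·y₁·y₂·(y₁ + y₂) = ½×9.81×0.304×2.74×3.04 = 12.4.
q = √12.4 = 3.53 m²/s.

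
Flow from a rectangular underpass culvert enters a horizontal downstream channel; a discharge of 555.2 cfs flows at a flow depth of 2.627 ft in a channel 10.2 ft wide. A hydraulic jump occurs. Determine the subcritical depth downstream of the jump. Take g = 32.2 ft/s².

y₂ = 7.159 ft

q = Q/b = 555.2/10.2 = 54.43 ft²/s; V₁ = q/y₁ = 20.72 ft/s. Fr₁ = V₁/√(g·y₁) = 2.253.
Bélanger equation: y₂/y₁ = ½[√(1 + 8Fr₁²) − 1] = ½[√41.602 − 1] = 2.725.
y₂ = 2.725 × 2.627 = 7.159 ft.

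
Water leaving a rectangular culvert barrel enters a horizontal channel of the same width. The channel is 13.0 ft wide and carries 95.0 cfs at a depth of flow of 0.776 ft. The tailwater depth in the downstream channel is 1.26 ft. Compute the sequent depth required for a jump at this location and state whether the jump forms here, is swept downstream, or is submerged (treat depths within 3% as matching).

y₂ = 1.72 ft; the jump is swept downstream

q = Q/b = 95.0/13.0 = 7.31 ft²/s; V₁ = q/y₁ = 9.42 ft/s. Fr₁ = V₁/√(g·y₁) = 1.88.
From the momentum equation for a rectangular channel, y₂/y₁ = ½[√(1 + 8Fr₁²) − 1] = ½[√29.39 − 1] = 2.21.
y₂ = 2.21 × 0.776 = 1.72 ft.
Tailwater y_tw = 1.26 ft: y_tw < y₂, so the jump is swept downstream.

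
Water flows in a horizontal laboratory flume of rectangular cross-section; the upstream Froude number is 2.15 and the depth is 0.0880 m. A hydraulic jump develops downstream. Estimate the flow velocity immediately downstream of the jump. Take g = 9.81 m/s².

Fr₁ = 2.15 (given).
Bélanger equation: y₂/y₁ = ½[√(1 + 8Fr₁²) − 1] = ½[√37.98 − 1] = 2.58.
y₂ = 2.58 × 0.0880 = 0.227 m.
V₁ = Fr₁·√(g·y₁) = 2.15×√(9.81×0.0880) = 2.00 m/s; q = V₁·y₁ = 0.176 m²/s.
V₂ = q/y₂ = 0.176/0.227 = 0.774 m/s.

V₂ = 0.774 m/s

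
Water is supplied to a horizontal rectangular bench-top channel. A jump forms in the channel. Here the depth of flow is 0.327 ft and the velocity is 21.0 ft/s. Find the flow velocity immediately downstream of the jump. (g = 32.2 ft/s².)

Fr₁ = V₁/√(g·y₁) = 21.0/√(32.2×0.327) = 6.47.
By Bélanger, y₂/y₁ = ½[√(1 + 8Fr₁²) − 1] = ½[√336.1 − 1] = 8.67.
y₂ = 8.67 × 0.327 = 2.83 ft.
q = V₁·y₁ = 21.0 × 0.327 = 6.87 ft²/s.
V₂ = q/y₂ = 6.87/2.83 = 2.42 ft/s.

V₂ = 2.42 ft/s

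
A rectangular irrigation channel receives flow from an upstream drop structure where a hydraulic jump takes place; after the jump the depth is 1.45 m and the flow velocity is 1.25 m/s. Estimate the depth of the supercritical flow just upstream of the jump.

y₁ = 0.269 m

Fr₂ = V₂/√(g·y₂) = 1.25/√(9.81×1.45) = 0.331.
Since the conjugate-depth ratio holds either way, y₁/y₂ = ½[√(1 + 8Fr₂²) − 1] = ½[√1.879 − 1] = 0.185.
y₁ = 0.185 × 1.45 = 0.269 m.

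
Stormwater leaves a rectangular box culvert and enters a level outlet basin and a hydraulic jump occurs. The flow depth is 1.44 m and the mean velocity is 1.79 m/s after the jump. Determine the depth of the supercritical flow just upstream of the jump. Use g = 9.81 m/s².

y₁ = 0.488 m

Fr₂ = V₂/√(g·y₂) = 1.79/√(9.81×1.44) = 0.476.
From the momentum equation (using Fr₂), y₁/y₂ = ½[√(1 + 8Fr₂²) − 1] = ½[√2.815 − 1] = 0.339.
y₁ = 0.339 × 1.44 = 0.488 m.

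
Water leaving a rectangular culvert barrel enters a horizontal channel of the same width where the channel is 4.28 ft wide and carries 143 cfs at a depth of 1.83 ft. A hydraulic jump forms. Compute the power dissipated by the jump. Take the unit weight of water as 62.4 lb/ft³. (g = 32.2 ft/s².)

P = 17.6 hp

q = Q/b = 143/4.28 = 33.4 ft²/s; V₁ = q/y₁ = 18.3 ft/s. Fr₁ = V₁/√(g·y₁) = 2.38.
Sequent-depth ratio: y₂/y₁ = ½[√(1 + 8Fr₁²) − 1] = ½[√46.25 − 1] = 2.90.
y₂ = 2.90 × 1.83 = 5.31 ft.
Head loss: ΔE = (y₂ − y₁)³/(4y₁y₂) = (5.31 − 1.83)³/(4×1.83×5.31) = 42.1/38.9 = 1.08 ft.
P = γ·Q·ΔE/550 = 62.4 × 143 × 1.08 / 550 = 17.6 hp.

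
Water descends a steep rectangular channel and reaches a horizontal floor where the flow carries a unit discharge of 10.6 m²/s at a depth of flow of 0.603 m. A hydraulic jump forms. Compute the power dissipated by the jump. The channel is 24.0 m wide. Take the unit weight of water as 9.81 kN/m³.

P = 25749 kW

V₁ = q/y₁ = 10.6/0.603 = 17.6 m/s. Fr₁ = V₁/√(g·y₁) = 17.6/√(9.81×0.603) = 7.23.
From the momentum equation for a rectangular channel, y₂/y₁ = ½[√(1 + 8Fr₁²) − 1] = ½[√418.9 − 1] = 9.73.
y₂ = 9.73 × 0.603 = 5.87 m.
V₂ = q/y₂ = 10.6/5.87 = 1.81 m/s. E₁ = y₁ + V₁²/2g = 16.4 m; E₂ = y₂ + V₂²/2g = 6.04 m. ΔE = E₁ − E₂ = 10.3 m.
Q = q·b = 10.6 × 24.0 = 254 m³/s. P = γ·Q·ΔE = 9.81 × 254 × 10.3 = 25749 kW.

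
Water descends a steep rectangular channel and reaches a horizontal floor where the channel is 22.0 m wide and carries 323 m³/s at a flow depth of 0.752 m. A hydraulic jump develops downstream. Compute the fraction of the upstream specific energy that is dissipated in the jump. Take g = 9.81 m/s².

q = Q/b = 323/22.0 = 14.7 m²/s; V₁ = q/y₁ = 19.5 m/s. Fr₁ = V₁/√(g·y₁) = 7.19.
By Bélanger, y₂/y₁ = ½[√(1 + 8Fr₁²) − 1] = ½[√414.4 − 1] = 9.68.
y₂ = 9.68 × 0.752 = 7.28 m.
E₁ = y₁ + V₁²/2g = 20.2 m. ΔE = (y₂ − y₁)³/(4y₁y₂) = 12.7 m. ΔE/E₁ = 12.7/20.2 = 0.629.

ΔE/E₁ = 0.629 (62.9%)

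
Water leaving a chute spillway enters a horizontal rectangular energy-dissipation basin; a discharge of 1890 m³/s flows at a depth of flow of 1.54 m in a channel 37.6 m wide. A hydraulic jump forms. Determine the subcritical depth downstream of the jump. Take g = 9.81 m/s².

y₂ = 17.5 m

q = Q/b = 1890/37.6 = 50.3 m²/s; V₁ = q/y₁ = 32.6 m/s. Fr₁ = V₁/√(g·y₁) = 8.40.
Sequent-depth ratio: y₂/y₁ = ½[√(1 + 8Fr₁²) − 1] = ½[√565.2 − 1] = 11.4.
y₂ = 11.4 × 1.54 = 17.5 m.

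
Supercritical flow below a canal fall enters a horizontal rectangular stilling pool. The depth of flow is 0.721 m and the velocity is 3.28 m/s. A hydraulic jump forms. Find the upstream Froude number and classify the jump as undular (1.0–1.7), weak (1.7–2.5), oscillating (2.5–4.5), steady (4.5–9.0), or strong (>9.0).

Fr₁ = V₁/√(g·y₁) = 3.28/√(9.81×0.721) = 1.23.
Fr₁ = 1.23 lies in the undular range.

Fr₁ = 1.23; undular jump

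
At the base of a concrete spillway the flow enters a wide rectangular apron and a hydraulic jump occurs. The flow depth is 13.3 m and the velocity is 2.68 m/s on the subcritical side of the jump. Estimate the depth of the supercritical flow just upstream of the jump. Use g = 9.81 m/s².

Fr₂ = V₂/√(g·y₂) = 2.68/√(9.81×13.3) = 0.235.
Applying the sequent-depth relation in reverse, y₁/y₂ = ½[√(1 + 8Fr₂²) − 1] = ½[√1.440 − 1] = 0.100.
y₁ = 0.100 × 13.3 = 1.33 m.

y₁ = 1.33 m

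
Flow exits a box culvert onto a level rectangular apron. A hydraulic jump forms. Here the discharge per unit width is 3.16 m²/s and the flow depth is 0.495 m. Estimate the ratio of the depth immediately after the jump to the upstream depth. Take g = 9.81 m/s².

V₁ = q/y₁ = 3.16/0.495 = 6.38 m/s. Fr₁ = V₁/√(g·y₁) = 6.38/√(9.81×0.495) = 2.90.
By Bélanger, y₂/y₁ = ½[√(1 + 8Fr₁²) − 1] = ½[√68.14 − 1] = 3.63.

y₂/y₁ = 3.63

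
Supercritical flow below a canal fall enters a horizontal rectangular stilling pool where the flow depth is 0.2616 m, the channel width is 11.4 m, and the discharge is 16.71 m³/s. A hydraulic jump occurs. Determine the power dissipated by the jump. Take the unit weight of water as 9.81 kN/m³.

q = Q/b = 16.71/11.4 = 1.466 m²/s; V₁ = q/y₁ = 5.603 m/s. Fr₁ = V₁/√(g·y₁) = 3.498.
From the momentum equation for a rectangular channel, y₂/y₁ = ½[√(1 + 8Fr₁²) − 1] = ½[√98.870 − 1] = 4.472.
y₂ = 4.472 × 0.2616 = 1.170 m.
Head loss: ΔE = (y₂ − y₁)³/(4y₁y₂) = (1.170 − 0.2616)³/(4×0.2616×1.170) = 0.7491/1.224 = 0.6120 m.
P = γ·Q·ΔE = 9.81 × 16.71 × 0.6120 = 100.3 kW.

P = 100.3 kW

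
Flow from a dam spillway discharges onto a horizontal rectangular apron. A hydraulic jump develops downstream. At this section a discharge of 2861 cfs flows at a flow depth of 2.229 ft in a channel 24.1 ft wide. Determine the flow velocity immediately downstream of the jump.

q = Q/b = 2861/24.1 = 118.7 ft²/s; V₁ = q/y₁ = 53.26 ft/s. Fr₁ = V₁/√(g·y₁) = 6.286.
By Bélanger, y₂/y₁ = ½[√(1 + 8Fr₁²) − 1] = ½[√317.16 − 1] = 8.404.
y₂ = 8.404 × 2.229 = 18.73 ft.
V₂ = q/y₂ = 118.7/18.73 = 6.337 ft/s.

V₂ = 6.337 ft/s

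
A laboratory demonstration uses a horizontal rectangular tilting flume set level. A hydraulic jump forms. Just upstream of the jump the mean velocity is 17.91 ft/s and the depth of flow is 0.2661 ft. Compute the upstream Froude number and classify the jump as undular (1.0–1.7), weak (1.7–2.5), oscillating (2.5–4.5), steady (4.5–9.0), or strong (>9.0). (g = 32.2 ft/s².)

Fr₁ = V₁/√(g·y₁) = 17.91/√(32.2×0.2661) = 6.119.
Fr₁ = 6.119 lies in the steady range.

Fr₁ = 6.119; steady jump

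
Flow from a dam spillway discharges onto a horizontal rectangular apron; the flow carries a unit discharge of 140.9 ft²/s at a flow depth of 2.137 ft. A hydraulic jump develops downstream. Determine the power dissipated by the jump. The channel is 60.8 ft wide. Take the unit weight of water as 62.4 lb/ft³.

V₁ = q/y₁ = 140.9/2.137 = 65.93 ft/s. Fr₁ = V₁/√(g·y₁) = 65.93/√(32.2×2.137) = 7.948.
Bélanger equation: y₂/y₁ = ½[√(1 + 8Fr₁²) − 1] = ½[√506.41 − 1] = 10.75.
y₂ = 10.75 × 2.137 = 22.98 ft.
Head loss: ΔE = (y₂ − y₁)³/(4y₁y₂) = (22.98 − 2.137)³/(4×2.137×22.98) = 9050/196.4 = 46.08 ft.
Q = q·b = 140.9 × 60.8 = 8567 cfs. P = γ·Q·ΔE/550 = 62.4 × 8567 × 46.08 / 550 = 44787 hp.

P = 44787 hp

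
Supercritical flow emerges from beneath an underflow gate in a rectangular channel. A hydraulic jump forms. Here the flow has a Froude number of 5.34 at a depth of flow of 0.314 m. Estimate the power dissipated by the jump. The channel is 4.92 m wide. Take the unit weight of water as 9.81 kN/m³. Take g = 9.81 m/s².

P = 353 kW

Fr₁ = 5.34 (given).
From the momentum equation for a rectangular channel, y₂/y₁ = ½[√(1 + 8Fr₁²) − 1] = ½[√229.1 − 1] = 7.07.
y₂ = 7.07 × 0.314 = 2.22 m.
V₁ = Fr₁·√(g·y₁) = 5.34×√(9.81×0.314) = 9.37 m/s; q = V₁·y₁ = 2.94 m²/s. V₂ = q/y₂ = 2.94/2.22 = 1.33 m/s. E₁ = y₁ + V₁²/2g = 4.79 m; E₂ = y₂ + V₂²/2g = 2.31 m. ΔE = E₁ − E₂ = 2.48 m.
Q = q·b = 2.94 × 4.92 = 14.5 m³/s. P = γ·Q·ΔE = 9.81 × 14.5 × 2.48 = 353 kW.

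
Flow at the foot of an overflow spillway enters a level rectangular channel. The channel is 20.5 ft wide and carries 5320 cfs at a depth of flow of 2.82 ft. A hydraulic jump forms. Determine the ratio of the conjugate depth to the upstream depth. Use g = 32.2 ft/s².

y₂/y₁ = 13.2

q = Q/b = 5320/20.5 = 260 ft²/s; V₁ = q/y₁ = 92.0 ft/s. Fr₁ = V₁/√(g·y₁) = 9.66.
By Bélanger, y₂/y₁ = ½[√(1 + 8Fr₁²) − 1] = ½[√747.1 − 1] = 13.2.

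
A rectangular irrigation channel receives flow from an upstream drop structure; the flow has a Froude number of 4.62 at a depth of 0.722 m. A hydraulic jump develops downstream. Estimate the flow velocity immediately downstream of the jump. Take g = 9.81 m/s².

V₂ = 2.03 m/s

Fr₁ = 4.62 (given).
From the momentum equation for a rectangular channel, y₂/y₁ = ½[√(1 + 8Fr₁²) − 1] = ½[√171.8 − 1] = 6.05.
y₂ = 6.05 × 0.722 = 4.37 m.
V₁ = Fr₁·√(g·y₁) = 4.62×√(9.81×0.722) = 12.3 m/s; q = V₁·y₁ = 8.88 m²/s.
V₂ = q/y₂ = 8.88/4.37 = 2.03 m/s.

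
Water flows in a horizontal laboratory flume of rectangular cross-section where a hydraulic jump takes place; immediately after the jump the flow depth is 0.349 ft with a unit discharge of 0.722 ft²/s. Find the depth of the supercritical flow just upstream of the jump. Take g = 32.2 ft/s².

y₁ = 0.177 ft

V₂ = q/y₂ = 0.722/0.349 = 2.07 ft/s; Fr₂ = V₂/√(g·y₂) = 0.617.
Since the conjugate-depth ratio holds either way, y₁/y₂ = ½[√(1 + 8Fr₂²) − 1] = ½[√4.047 − 1] = 0.506.
y₁ = 0.506 × 0.349 = 0.177 ft.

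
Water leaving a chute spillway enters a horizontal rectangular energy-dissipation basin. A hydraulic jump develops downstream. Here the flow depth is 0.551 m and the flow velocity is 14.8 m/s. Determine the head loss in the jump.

ΔE = 6.87 m

Fr₁ = V₁/√(g·y₁) = 14.8/√(9.81×0.551) = 6.37.
By Bélanger, y₂/y₁ = ½[√(1 + 8Fr₁²) − 1] = ½[√325.2 − 1] = 8.52.
y₂ = 8.52 × 0.551 = 4.69 m.
q = V₁·y₁ = 14.8 × 0.551 = 8.15 m²/s. V₂ = q/y₂ = 8.15/4.69 = 1.74 m/s. E₁ = y₁ + V₁²/2g = 11.7 m; E₂ = y₂ + V₂²/2g = 4.85 m. ΔE = E₁ − E₂ = 6.87 m.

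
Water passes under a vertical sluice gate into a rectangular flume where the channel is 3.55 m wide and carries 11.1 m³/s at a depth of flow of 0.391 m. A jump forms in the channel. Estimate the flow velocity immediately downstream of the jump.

V₂ = 1.51 m/s

q = Q/b = 11.1/3.55 = 3.13 m²/s; V₁ = q/y₁ = 8.00 m/s. Fr₁ = V₁/√(g·y₁) = 4.08.
From the momentum equation for a rectangular channel, y₂/y₁ = ½[√(1 + 8Fr₁²) − 1] = ½[√134.4 − 1] = 5.30.
y₂ = 5.30 × 0.391 = 2.07 m.
V₂ = q/y₂ = 3.13/2.07 = 1.51 m/s.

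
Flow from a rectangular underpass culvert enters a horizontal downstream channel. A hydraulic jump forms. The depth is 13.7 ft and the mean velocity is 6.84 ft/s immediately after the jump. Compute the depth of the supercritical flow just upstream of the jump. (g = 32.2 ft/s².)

Fr₂ = V₂/√(g·y₂) = 6.84/√(32.2×13.7) = 0.326.
Since the conjugate-depth ratio holds either way, y₁/y₂ = ½[√(1 + 8Fr₂²) − 1] = ½[√1.848 − 1] = 0.180.
y₁ = 0.180 × 13.7 = 2.46 ft.

y₁ = 2.46 ft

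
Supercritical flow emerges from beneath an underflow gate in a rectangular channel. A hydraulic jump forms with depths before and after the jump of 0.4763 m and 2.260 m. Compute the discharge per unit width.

For a rectangular channel the momentum equation gives q² = ½·g·y₁·y₂·(y₁ + y₂) = ½×9.81×0.4763×2.260×2.736 = 14.45.
q = √14.45 = 3.801 m²/s.

q = 3.801 m²/s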